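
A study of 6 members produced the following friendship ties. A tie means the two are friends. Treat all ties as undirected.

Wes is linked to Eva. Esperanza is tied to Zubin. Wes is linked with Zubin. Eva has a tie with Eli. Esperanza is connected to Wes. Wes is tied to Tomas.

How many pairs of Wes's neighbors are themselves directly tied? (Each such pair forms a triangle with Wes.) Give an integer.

Wes's neighbors: Esperanza, Eva, Tomas, and Zubin.
Neighbor pairs that are themselves tied: Wes–Esperanza–Zubin. Each forms one triangle with Wes, for 1 in total.

1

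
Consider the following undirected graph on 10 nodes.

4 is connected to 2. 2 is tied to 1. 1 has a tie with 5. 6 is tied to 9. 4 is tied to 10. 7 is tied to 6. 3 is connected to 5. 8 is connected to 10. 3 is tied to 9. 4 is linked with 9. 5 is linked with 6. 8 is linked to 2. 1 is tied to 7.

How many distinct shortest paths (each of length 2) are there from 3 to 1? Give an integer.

The shortest distance is 2, and the only length-2 path is 3–5–1. So there is exactly 1 shortest path.

1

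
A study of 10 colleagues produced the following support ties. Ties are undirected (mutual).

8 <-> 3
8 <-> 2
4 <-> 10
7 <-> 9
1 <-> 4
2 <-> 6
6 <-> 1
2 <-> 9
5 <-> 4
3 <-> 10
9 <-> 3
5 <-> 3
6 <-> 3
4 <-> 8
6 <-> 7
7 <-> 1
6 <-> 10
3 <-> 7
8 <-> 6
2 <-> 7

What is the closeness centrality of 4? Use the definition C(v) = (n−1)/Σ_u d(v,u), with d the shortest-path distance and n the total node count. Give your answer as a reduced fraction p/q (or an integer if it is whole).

Distances from 4: 1:1, 2:2, 3:2, 5:1, 6:2, 7:2, 8:1, 9:3, 10:1. Sum = 15.
n = 10, so closeness = 9/15 = 3/5.

3/5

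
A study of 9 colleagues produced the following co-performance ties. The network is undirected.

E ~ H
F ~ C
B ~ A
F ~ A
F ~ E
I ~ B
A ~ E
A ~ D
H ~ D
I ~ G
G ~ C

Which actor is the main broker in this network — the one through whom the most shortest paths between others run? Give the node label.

Unnormalized betweenness of each node: A:23/2, B:11/2, C:9/2, D:3/2, E:9/2, F:15/2, G:2, H:1/2, I:5/2.
A has the largest value, 23/2, making it the main broker — the node through which the most shortest paths run.

A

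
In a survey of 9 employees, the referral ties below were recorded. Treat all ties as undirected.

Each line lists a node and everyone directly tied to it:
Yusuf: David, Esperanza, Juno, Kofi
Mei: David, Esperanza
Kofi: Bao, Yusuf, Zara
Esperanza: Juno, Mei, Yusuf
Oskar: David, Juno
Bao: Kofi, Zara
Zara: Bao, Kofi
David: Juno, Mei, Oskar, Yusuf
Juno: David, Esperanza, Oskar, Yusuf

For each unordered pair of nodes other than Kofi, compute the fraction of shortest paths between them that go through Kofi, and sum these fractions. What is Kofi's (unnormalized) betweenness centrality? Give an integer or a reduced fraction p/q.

12

Pairs whose geodesics pass through Kofi — Bao–Yusuf: 1; Bao–David: 1; Bao–Esperanza: 1; Bao–Juno: 1; Bao–Oskar: 2/2; Bao–Mei: 2/2; Zara–Yusuf: 1; Zara–David: 1; Zara–Esperanza: 1; Zara–Juno: 1; Zara–Oskar: 2/2; Zara–Mei: 2/2.
All other pairs contribute 0.
Summing the contributions gives betweenness(Kofi) = 12.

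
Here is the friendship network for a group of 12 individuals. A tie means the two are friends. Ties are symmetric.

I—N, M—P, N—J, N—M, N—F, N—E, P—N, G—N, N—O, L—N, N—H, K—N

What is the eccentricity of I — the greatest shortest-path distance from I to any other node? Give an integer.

2

Distances from I: E:2, F:2, G:2, H:2, J:2, K:2, L:2, M:2, N:1, O:2, P:2.
The largest is 2 (to L, F, K, G, M, E, O, P, J, and H), so the eccentricity of I is 2.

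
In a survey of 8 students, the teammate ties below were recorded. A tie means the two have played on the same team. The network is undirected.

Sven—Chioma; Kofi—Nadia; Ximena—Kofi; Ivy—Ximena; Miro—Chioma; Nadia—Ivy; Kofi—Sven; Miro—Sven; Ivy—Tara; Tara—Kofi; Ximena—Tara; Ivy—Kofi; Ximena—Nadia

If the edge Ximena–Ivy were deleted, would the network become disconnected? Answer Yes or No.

No

Even without that edge, Ximena still reaches Ivy via Ximena – Kofi – Ivy, so the network stays connected. Not a bridge.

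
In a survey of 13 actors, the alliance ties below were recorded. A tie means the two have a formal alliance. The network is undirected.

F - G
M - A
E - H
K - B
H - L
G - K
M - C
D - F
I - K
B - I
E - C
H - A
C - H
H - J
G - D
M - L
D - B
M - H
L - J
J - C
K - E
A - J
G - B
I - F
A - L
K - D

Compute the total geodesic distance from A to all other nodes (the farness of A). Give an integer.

Distances from A: B:4, C:2, D:4, E:2, F:5, G:4, H:1, I:4, J:1, K:3, L:1, M:1.
Sum = 4 + 2 + 4 + 2 + 5 + 4 + 1 + 4 + 1 + 3 + 1 + 1 = 32.

32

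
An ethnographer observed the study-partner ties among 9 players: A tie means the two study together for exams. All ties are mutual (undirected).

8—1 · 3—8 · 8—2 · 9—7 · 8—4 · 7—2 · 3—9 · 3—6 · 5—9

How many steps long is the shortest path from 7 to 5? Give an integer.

One shortest route is 7 – 9 – 5, which uses 2 edges, and 7 and 5 are not directly tied, so nothing shorter exists. So d(7,5) = 2.

2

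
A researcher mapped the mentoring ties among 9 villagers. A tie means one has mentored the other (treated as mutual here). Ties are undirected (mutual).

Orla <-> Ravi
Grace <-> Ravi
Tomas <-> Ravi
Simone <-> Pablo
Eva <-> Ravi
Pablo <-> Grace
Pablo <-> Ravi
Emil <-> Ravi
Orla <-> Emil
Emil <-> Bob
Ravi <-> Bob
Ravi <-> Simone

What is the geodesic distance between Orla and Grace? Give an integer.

One shortest route is Orla – Ravi – Grace, which uses 2 edges, and Orla and Grace are not directly tied, so nothing shorter exists. So d(Orla,Grace) = 2.

2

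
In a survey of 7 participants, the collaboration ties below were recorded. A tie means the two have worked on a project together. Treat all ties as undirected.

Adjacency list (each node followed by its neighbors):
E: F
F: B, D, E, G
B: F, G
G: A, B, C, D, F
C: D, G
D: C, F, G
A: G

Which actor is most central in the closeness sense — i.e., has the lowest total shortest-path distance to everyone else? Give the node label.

Farness (sum of distances to all others) for each node — A:12, B:10, C:11, D:9, E:13, F:8, G:7.
The smallest farness is 7, for G, so G has the highest closeness.

G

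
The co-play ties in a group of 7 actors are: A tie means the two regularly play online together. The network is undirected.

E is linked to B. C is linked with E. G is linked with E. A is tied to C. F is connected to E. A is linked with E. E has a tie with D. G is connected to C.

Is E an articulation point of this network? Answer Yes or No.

Removing E leaves {F} with no path to {A, C, and G}, so the network splits into 4 components. E is a cut vertex.

Yes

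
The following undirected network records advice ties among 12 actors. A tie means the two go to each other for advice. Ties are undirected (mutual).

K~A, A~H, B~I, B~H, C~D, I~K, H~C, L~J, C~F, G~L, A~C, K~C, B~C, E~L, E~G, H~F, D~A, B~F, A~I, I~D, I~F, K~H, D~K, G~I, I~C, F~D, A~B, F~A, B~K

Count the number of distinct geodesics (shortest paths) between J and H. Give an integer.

The shortest distance is 5. The length-5 paths are: J–L–G–I–A–H; J–L–G–I–C–H; J–L–G–I–B–H; J–L–G–I–K–H; J–L–G–I–F–H.
That gives 5 distinct shortest paths.

5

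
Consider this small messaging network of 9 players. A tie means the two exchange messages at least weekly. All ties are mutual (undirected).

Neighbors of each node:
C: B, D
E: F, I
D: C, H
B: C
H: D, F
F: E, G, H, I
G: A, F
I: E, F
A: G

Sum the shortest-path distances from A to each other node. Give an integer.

27

Distances from A: B:6, C:5, D:4, E:3, F:2, G:1, H:3, I:3.
Sum = 6 + 5 + 4 + 3 + 2 + 1 + 3 + 3 = 27.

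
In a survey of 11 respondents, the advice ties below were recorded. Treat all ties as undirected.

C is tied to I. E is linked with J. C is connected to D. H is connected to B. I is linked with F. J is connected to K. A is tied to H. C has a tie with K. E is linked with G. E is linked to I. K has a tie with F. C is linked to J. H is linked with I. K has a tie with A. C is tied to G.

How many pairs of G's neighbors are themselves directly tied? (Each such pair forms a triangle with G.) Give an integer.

0

G's neighbors are C and E, but none of them are tied to each other, so no triangle contains G.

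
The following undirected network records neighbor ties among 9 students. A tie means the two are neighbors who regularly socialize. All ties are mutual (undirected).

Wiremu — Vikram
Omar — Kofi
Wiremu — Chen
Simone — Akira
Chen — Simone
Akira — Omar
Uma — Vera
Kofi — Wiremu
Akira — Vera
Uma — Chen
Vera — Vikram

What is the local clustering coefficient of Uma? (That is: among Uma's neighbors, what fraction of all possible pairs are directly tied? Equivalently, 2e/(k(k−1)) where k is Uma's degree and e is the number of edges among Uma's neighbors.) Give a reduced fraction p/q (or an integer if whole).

Uma's neighbors: Chen and Vera (k = 2).
Possible neighbor pairs: C(2,2) = 1. Edges among them: none → e = 0.
Clustering(Uma) = 0/1.

0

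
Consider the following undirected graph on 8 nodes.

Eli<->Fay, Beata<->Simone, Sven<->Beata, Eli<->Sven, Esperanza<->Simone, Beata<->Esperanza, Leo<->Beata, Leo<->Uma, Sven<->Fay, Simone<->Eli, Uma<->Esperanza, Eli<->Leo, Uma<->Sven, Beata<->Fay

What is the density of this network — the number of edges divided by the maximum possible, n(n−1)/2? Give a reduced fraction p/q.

1/2

There are 14 edges and 8 nodes, so the maximum possible is C(8,2) = 28.
Density = 14/28 = 1/2.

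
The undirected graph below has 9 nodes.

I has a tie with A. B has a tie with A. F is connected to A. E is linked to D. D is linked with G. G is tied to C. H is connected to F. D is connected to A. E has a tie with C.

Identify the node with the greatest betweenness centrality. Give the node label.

A

Unnormalized betweenness of each node: A:21, B:0, C:1/2, D:31/2, E:3, F:7, G:3, H:0, I:0.
A has the largest value, 21, making it the main broker — the node through which the most shortest paths run.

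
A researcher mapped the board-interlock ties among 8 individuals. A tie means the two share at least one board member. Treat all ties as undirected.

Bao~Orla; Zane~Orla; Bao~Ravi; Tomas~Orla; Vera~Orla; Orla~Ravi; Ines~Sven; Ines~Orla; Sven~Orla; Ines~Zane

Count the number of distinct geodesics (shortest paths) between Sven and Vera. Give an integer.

The shortest distance is 2, and the only length-2 path is Sven–Orla–Vera. So there is exactly 1 shortest path.

1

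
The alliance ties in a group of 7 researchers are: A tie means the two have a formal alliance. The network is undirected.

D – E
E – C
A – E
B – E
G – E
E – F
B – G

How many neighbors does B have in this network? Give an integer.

2

B is directly tied to E and G. That is 2 neighbors, so the degree of B is 2.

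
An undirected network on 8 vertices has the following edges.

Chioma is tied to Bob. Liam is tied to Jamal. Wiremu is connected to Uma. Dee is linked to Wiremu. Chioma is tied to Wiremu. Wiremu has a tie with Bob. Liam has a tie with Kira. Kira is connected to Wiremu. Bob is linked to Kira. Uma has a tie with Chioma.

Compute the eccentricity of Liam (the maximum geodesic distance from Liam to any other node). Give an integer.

3

Distances from Liam: Bob:2, Chioma:3, Dee:3, Jamal:1, Kira:1, Uma:3, Wiremu:2.
The largest is 3 (to Chioma, Uma, and Dee), so the eccentricity of Liam is 3.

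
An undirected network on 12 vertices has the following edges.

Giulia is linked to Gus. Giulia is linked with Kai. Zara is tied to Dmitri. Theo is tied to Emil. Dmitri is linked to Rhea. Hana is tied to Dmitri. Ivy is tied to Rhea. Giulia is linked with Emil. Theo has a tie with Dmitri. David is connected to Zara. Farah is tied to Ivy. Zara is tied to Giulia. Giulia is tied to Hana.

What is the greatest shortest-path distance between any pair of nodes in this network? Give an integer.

Eccentricity of each node (its greatest distance to any other): David:5, Dmitri:3, Emil:5, Farah:6, Giulia:5, Gus:6, Hana:4, Ivy:5, Kai:6, Rhea:4, Theo:4, Zara:4.
The maximum eccentricity is 6, realized for instance by the pair Kai–Farah via Kai – Giulia – Hana – Dmitri – Rhea – Ivy – Farah. So the diameter is 6.

6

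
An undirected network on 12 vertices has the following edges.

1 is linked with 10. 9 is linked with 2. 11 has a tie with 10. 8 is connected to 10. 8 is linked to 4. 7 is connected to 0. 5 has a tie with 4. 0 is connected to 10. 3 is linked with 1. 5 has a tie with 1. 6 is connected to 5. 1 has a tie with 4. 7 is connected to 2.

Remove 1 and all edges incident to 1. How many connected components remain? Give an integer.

Without 1, the remaining ties split the others into: {0, 2, 4, 5, 6, 7, 8, 9, 10, 11}; {3}.
That's 2 separate components.

2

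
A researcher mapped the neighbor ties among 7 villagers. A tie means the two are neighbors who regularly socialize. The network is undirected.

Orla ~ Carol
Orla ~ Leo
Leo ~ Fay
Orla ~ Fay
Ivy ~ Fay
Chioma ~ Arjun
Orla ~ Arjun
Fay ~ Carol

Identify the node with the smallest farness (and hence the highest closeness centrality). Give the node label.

Farness (sum of distances to all others) for each node — Arjun:11, Carol:11, Chioma:16, Fay:9, Ivy:14, Leo:11, Orla:8.
The smallest farness is 8, for Orla, so Orla has the highest closeness.

Orla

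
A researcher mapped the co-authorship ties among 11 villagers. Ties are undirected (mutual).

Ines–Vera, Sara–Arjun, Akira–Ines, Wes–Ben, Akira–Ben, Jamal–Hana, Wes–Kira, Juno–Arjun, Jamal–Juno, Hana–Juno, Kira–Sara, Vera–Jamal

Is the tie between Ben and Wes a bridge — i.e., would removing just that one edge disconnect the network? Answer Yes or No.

Even without that edge, Ben still reaches Wes via Ben – Akira – Ines – Vera – Jamal – Juno – Arjun – Sara – Kira – Wes, so the network stays connected. Not a bridge.

No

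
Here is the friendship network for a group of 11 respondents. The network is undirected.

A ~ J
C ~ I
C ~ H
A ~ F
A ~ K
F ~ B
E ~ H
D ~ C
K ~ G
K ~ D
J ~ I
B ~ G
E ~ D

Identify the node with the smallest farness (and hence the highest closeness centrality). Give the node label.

K

Farness (sum of distances to all others) for each node — A:21, B:29, C:23, D:20, E:27, F:27, G:25, H:30, I:25, J:24, K:19.
The smallest farness is 19, for K, so K has the highest closeness.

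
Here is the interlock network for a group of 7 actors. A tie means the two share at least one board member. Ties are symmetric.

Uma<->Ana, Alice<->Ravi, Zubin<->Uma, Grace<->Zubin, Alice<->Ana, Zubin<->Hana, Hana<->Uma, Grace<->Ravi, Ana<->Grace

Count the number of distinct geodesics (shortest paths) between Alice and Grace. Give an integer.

The shortest distance is 2. The length-2 paths are: Alice–Ravi–Grace; Alice–Ana–Grace.
That gives 2 distinct shortest paths.

2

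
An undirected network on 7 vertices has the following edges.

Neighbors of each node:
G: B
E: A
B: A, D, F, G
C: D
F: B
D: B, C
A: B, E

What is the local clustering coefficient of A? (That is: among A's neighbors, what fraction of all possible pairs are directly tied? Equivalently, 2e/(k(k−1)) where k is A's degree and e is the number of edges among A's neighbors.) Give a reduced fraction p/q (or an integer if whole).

0

A's neighbors: B and E (k = 2).
Possible neighbor pairs: C(2,2) = 1. Edges among them: none → e = 0.
Clustering(A) = 0/1.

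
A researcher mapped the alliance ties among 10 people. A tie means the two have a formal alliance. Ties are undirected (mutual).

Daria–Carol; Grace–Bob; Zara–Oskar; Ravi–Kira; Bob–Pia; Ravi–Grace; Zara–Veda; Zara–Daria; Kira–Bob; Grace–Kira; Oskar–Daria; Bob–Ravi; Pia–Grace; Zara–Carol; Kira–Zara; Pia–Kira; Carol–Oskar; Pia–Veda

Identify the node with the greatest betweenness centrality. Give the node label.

Unnormalized betweenness of each node: Bob:7/12, Carol:0, Daria:0, Grace:7/12, Kira:89/6, Oskar:0, Pia:13/4, Ravi:0, Veda:2, Zara:75/4.
Zara has the largest value, 75/4, making it the main broker — the node through which the most shortest paths run.

Zara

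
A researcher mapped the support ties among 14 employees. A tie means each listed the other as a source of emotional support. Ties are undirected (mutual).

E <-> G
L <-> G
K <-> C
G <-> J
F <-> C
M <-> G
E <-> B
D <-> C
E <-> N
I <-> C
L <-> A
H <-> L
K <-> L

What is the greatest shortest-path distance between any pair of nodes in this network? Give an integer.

6

Eccentricity of each node (its greatest distance to any other): A:4, B:6, C:5, D:6, E:5, F:6, G:4, H:4, I:6, J:5, K:4, L:3, M:5, N:6.
The maximum eccentricity is 6, realized for instance by the pair F–B via F – C – K – L – G – E – B. So the diameter is 6.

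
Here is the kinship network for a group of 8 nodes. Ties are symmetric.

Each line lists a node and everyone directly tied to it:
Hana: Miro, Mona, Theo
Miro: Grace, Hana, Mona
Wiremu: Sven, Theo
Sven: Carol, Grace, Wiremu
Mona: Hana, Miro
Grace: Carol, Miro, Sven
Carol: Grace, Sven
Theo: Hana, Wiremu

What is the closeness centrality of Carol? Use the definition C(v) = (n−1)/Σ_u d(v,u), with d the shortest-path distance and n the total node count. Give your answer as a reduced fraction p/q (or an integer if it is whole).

Distances from Carol: Grace:1, Hana:3, Miro:2, Mona:3, Sven:1, Theo:3, Wiremu:2. Sum = 15.
n = 8, so closeness = 7/15.

7/15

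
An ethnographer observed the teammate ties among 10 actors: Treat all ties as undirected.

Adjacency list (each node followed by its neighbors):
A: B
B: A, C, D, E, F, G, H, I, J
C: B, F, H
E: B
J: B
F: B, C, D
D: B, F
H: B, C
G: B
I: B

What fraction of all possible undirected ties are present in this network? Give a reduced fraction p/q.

There are 12 edges and 10 nodes, so the maximum possible is C(10,2) = 45.
Density = 12/45 = 4/15.

4/15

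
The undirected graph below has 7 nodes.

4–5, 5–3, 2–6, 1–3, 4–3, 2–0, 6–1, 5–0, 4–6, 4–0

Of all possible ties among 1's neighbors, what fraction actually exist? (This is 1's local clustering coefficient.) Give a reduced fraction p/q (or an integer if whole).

0

1's neighbors: 3 and 6 (k = 2).
Possible neighbor pairs: C(2,2) = 1. Edges among them: none → e = 0.
Clustering(1) = 0/1.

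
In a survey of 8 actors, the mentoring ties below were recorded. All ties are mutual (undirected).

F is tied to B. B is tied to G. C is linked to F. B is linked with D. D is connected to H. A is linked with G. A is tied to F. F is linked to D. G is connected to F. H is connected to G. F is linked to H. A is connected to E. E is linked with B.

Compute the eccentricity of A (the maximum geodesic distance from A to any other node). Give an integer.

Distances from A: B:2, C:2, D:2, E:1, F:1, G:1, H:2.
The largest is 2 (to B, H, D, and C), so the eccentricity of A is 2.

2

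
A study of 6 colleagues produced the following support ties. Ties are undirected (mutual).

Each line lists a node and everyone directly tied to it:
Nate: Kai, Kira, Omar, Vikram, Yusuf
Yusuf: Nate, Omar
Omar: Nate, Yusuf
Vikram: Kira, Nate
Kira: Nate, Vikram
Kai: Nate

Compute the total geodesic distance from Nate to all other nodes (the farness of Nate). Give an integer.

5

Distances from Nate: Kai:1, Kira:1, Omar:1, Vikram:1, Yusuf:1.
Sum = 1 + 1 + 1 + 1 + 1 = 5.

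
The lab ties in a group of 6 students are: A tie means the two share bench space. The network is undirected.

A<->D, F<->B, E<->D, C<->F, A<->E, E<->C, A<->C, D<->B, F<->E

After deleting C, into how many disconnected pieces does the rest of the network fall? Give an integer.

1

C's neighbors (A, E, and F) remain reachable from one another through other ties, so the rest of the network stays in one piece.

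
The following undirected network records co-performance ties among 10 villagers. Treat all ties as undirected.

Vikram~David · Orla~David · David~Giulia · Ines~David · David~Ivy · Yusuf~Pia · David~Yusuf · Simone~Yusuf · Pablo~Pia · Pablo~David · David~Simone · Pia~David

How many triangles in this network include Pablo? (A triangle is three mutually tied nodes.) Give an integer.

Pablo's neighbors: David and Pia.
Neighbor pairs that are themselves tied: Pablo–David–Pia. Each forms one triangle with Pablo, for 1 in total.

1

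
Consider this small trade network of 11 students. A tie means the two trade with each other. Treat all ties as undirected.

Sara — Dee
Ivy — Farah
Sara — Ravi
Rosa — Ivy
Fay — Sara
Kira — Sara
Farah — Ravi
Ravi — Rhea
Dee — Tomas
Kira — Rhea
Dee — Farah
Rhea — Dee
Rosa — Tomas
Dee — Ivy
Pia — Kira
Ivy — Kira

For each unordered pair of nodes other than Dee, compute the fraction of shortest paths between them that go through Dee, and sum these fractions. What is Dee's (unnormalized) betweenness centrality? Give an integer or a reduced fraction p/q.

Pairs whose geodesics pass through Dee — Tomas–Farah: 1; Tomas–Pia: 3/4; Tomas–Fay: 1; Tomas–Kira: 3/4; Tomas–Sara: 1; Tomas–Ivy: 1/2; Tomas–Rhea: 1; Tomas–Ravi: 3/3; Rosa–Fay: 2/3; Rosa–Sara: 2/3; Rosa–Rhea: 2/3; Farah–Fay: 1/2; Farah–Sara: 1/2; Farah–Rhea: 1/2 … (+5 more pairs).
All other pairs contribute 0.
Summing the contributions gives betweenness(Dee) = 38/3.

38/3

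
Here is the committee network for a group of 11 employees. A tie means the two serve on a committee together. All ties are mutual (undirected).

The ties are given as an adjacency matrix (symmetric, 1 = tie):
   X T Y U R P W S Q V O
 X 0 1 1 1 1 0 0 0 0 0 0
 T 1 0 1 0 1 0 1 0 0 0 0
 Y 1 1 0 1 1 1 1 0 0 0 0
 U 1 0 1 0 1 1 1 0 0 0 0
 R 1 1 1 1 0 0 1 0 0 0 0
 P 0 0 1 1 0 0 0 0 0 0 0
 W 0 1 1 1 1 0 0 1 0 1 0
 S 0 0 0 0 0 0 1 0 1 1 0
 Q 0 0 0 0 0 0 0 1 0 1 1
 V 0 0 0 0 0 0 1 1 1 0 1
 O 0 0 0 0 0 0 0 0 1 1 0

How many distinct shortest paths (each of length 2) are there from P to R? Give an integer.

2

The shortest distance is 2. The length-2 paths are: P–Y–R; P–U–R.
That gives 2 distinct shortest paths.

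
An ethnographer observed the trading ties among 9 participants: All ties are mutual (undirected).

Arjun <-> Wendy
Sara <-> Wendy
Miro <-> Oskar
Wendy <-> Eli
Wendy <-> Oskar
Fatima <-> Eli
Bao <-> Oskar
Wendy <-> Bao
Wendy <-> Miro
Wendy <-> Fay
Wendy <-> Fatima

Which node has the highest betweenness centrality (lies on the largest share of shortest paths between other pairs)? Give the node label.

Wendy

Unnormalized betweenness of each node: Arjun:0, Bao:0, Eli:0, Fatima:0, Fay:0, Miro:0, Oskar:1/2, Sara:0, Wendy:49/2.
Wendy has the largest value, 49/2, making it the main broker — the node through which the most shortest paths run.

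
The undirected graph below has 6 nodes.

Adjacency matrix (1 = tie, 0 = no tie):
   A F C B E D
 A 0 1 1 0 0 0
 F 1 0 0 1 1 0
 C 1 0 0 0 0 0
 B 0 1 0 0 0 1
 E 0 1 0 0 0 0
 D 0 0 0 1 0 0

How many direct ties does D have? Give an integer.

1

D is directly tied to B. That is 1 neighbor, so the degree of D is 1.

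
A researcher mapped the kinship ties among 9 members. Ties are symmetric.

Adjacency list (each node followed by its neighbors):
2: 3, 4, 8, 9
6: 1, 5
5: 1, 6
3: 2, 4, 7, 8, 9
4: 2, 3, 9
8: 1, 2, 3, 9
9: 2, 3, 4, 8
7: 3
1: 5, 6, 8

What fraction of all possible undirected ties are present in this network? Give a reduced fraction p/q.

7/18

There are 14 edges and 9 nodes, so the maximum possible is C(9,2) = 36.
Density = 14/36 = 7/18.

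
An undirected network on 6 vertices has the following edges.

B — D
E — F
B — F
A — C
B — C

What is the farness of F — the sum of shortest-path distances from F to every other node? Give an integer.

9

Distances from F: A:3, B:1, C:2, D:2, E:1.
Sum = 3 + 1 + 2 + 2 + 1 = 9.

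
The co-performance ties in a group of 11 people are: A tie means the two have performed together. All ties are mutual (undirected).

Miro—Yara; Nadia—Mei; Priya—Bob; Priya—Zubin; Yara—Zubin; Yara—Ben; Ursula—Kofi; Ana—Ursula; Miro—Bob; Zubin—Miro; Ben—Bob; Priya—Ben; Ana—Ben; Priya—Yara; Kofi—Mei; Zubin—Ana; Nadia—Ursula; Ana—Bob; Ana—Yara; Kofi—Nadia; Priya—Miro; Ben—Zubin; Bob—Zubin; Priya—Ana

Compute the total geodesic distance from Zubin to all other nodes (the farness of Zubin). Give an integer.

18

Distances from Zubin: Ana:1, Ben:1, Bob:1, Kofi:3, Mei:4, Miro:1, Nadia:3, Priya:1, Ursula:2, Yara:1.
Sum = 1 + 1 + 1 + 3 + 4 + 1 + 3 + 1 + 2 + 1 = 18.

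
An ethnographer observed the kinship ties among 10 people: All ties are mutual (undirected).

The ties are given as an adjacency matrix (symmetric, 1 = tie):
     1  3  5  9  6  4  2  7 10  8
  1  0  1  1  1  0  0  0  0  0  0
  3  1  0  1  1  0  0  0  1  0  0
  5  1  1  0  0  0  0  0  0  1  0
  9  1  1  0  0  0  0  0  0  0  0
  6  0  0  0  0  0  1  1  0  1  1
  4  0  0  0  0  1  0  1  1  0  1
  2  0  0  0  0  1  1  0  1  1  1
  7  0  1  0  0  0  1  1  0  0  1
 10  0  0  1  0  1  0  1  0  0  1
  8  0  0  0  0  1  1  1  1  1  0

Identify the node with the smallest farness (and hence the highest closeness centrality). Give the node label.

7

Farness (sum of distances to all others) for each node — 1:19, 2:15, 3:15, 4:17, 5:16, 6:18, 7:14, 8:15, 9:22, 10:15.
The smallest farness is 14, for 7, so 7 has the highest closeness.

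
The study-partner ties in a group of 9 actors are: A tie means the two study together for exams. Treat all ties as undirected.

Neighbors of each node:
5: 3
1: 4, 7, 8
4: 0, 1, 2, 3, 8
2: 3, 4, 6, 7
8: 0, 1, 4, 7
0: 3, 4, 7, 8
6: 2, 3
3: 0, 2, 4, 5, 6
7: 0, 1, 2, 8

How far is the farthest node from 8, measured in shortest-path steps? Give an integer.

Distances from 8: 0:1, 1:1, 2:2, 3:2, 4:1, 5:3, 6:3, 7:1.
The largest is 3 (to 6 and 5), so the eccentricity of 8 is 3.

3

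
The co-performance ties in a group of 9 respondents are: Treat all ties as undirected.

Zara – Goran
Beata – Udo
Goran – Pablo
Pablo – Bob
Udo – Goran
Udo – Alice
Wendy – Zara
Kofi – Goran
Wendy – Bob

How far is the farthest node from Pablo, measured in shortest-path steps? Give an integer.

3

Distances from Pablo: Alice:3, Beata:3, Bob:1, Goran:1, Kofi:2, Udo:2, Wendy:2, Zara:2.
The largest is 3 (to Beata and Alice), so the eccentricity of Pablo is 3.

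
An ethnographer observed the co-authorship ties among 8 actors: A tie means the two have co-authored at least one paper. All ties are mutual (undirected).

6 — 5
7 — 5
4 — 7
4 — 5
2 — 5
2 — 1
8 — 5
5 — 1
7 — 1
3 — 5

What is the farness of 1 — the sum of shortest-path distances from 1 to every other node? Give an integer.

Distances from 1: 2:1, 3:2, 4:2, 5:1, 6:2, 7:1, 8:2.
Sum = 1 + 2 + 2 + 1 + 2 + 1 + 2 = 11.

11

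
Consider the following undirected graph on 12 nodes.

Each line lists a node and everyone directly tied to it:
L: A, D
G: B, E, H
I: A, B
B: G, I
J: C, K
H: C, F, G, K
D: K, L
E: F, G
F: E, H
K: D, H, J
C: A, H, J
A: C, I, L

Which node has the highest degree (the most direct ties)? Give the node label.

H

Degrees — A:3, B:2, C:3, D:2, E:2, F:2, G:3, H:4, I:2, J:2, K:3, L:2.
The maximum is 4, attained only by H.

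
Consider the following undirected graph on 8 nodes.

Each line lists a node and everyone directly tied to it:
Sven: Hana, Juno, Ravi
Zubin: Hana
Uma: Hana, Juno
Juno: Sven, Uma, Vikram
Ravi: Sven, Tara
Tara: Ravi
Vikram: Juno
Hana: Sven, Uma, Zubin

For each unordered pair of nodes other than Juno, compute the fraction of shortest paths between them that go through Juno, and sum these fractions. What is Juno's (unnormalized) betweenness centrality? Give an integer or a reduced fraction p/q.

15/2

Pairs whose geodesics pass through Juno — Zubin–Vikram: 2/2; Tara–Uma: 1/2; Tara–Vikram: 1; Uma–Vikram: 1; Uma–Sven: 1/2; Uma–Ravi: 1/2; Vikram–Hana: 2/2; Vikram–Sven: 1; Vikram–Ravi: 1.
All other pairs contribute 0.
Summing the contributions gives betweenness(Juno) = 15/2.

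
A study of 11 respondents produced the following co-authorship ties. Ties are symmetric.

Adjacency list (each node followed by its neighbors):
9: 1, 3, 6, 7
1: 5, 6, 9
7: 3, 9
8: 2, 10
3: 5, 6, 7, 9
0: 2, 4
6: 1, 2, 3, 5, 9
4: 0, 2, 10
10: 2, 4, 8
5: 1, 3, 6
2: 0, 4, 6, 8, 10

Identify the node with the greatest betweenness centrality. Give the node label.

2

Unnormalized betweenness of each node: 0:0, 1:1/3, 2:26, 3:13/3, 4:1/2, 5:1/3, 6:77/3, 7:0, 8:0, 9:13/3, 10:1/2.
2 has the largest value, 26, making it the main broker — the node through which the most shortest paths run.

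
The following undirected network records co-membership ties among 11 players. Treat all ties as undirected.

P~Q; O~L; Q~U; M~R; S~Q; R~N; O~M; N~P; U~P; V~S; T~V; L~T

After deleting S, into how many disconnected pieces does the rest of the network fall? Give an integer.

1

S's neighbors (Q and V) remain reachable from one another through other ties, so the rest of the network stays in one piece.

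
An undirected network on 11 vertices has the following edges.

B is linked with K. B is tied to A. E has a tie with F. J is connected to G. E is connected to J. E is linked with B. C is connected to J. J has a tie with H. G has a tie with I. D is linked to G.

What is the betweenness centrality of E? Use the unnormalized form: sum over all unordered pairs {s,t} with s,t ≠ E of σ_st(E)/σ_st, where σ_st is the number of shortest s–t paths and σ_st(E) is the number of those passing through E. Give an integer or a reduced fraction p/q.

27

Pairs whose geodesics pass through E — K–F: 1; K–J: 1; K–G: 1; K–H: 1; K–I: 1; K–D: 1; K–C: 1; F–B: 1; F–J: 1; F–G: 1; F–H: 1; F–I: 1; F–A: 1; F–D: 1 … (+13 more pairs).
All other pairs contribute 0.
Summing the contributions gives betweenness(E) = 27.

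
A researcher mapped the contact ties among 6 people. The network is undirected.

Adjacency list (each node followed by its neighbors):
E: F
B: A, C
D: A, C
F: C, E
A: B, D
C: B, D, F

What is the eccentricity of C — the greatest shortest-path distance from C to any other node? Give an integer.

2

Distances from C: A:2, B:1, D:1, E:2, F:1.
The largest is 2 (to E and A), so the eccentricity of C is 2.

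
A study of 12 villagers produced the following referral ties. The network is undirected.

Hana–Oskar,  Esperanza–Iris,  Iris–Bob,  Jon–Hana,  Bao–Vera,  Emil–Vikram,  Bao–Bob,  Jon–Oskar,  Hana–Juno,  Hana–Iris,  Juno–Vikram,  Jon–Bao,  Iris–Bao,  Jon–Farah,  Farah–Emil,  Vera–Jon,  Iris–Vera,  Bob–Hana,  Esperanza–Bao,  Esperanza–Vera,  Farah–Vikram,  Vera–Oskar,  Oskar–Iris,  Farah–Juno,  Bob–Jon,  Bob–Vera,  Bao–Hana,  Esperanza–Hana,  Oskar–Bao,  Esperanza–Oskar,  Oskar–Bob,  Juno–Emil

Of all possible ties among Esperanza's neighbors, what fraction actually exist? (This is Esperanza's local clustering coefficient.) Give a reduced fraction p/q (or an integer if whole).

Esperanza's neighbors: Bao, Hana, Iris, Oskar, and Vera (k = 5).
Possible neighbor pairs: C(5,2) = 10. Edges among them: Bao–Hana, Bao–Iris, Bao–Oskar, Bao–Vera, Hana–Iris, Hana–Oskar, Iris–Oskar, Iris–Vera, Oskar–Vera → e = 9.
Clustering(Esperanza) = 9/10.

9/10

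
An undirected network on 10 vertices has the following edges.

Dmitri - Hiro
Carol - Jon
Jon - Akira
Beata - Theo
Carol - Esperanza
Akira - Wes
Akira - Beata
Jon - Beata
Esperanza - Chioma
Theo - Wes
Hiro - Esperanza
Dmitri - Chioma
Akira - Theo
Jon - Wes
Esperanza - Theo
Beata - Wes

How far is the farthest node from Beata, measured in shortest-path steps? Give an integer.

4

Distances from Beata: Akira:1, Carol:2, Chioma:3, Dmitri:4, Esperanza:2, Hiro:3, Jon:1, Theo:1, Wes:1.
The largest is 4 (to Dmitri), so the eccentricity of Beata is 4.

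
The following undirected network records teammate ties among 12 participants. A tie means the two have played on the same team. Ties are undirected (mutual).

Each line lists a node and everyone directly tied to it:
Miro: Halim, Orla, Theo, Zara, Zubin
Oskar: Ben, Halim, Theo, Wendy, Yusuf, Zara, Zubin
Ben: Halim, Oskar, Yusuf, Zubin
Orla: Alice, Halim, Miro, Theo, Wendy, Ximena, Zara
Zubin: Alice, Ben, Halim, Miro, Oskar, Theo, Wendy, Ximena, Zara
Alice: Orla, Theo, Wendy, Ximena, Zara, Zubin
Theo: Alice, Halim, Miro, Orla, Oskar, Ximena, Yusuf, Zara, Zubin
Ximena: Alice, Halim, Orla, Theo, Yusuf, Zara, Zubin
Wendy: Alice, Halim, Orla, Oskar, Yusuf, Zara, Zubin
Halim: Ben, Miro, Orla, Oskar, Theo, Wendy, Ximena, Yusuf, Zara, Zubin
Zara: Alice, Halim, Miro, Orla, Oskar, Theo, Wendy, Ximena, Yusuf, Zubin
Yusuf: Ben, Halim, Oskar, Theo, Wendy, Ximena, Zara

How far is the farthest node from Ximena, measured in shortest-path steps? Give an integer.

Distances from Ximena: Alice:1, Ben:2, Halim:1, Miro:2, Orla:1, Oskar:2, Theo:1, Wendy:2, Yusuf:1, Zara:1, Zubin:1.
The largest is 2 (to Wendy, Miro, Oskar, and Ben), so the eccentricity of Ximena is 2.

2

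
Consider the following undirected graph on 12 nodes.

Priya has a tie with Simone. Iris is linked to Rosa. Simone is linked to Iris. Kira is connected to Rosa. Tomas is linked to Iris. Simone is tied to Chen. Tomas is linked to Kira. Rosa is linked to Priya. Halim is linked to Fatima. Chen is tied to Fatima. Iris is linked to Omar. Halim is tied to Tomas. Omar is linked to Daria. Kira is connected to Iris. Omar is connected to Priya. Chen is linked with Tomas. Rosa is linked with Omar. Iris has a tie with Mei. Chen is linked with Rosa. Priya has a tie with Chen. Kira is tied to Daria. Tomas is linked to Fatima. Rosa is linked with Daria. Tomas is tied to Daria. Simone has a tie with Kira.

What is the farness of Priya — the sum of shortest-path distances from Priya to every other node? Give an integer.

20

Distances from Priya: Chen:1, Daria:2, Fatima:2, Halim:3, Iris:2, Kira:2, Mei:3, Omar:1, Rosa:1, Simone:1, Tomas:2.
Sum = 1 + 2 + 2 + 3 + 2 + 2 + 3 + 1 + 1 + 1 + 2 = 20.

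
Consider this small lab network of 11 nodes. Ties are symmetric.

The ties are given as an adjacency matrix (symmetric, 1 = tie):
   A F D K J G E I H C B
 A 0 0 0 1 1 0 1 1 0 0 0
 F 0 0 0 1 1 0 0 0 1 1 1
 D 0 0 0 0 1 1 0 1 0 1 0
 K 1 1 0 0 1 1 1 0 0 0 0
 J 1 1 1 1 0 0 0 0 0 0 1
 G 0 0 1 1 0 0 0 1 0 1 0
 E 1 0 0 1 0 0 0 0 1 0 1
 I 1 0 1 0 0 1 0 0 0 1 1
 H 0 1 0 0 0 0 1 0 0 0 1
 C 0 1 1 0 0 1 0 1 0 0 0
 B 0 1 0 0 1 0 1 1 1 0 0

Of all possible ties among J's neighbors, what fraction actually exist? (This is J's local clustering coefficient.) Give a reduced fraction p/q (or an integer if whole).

3/10

J's neighbors: A, B, D, F, and K (k = 5).
Possible neighbor pairs: C(5,2) = 10. Edges among them: A–K, B–F, F–K → e = 3.
Clustering(J) = 3/10.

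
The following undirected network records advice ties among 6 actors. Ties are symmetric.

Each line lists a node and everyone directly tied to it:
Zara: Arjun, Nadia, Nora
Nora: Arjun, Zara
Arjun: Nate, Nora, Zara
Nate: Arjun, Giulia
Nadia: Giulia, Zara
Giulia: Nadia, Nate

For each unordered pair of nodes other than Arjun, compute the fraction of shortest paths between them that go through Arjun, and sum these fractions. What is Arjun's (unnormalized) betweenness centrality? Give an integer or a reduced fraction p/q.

5/2

Pairs whose geodesics pass through Arjun — Giulia–Nora: 1/2; Nate–Nora: 1; Nate–Zara: 1.
All other pairs contribute 0.
Summing the contributions gives betweenness(Arjun) = 5/2.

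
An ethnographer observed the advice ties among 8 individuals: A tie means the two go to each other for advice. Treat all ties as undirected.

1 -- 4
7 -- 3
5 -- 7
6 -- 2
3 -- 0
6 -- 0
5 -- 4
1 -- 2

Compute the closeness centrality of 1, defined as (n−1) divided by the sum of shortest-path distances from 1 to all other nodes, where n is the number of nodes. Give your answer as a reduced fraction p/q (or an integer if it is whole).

Distances from 1: 0:3, 2:1, 3:4, 4:1, 5:2, 6:2, 7:3. Sum = 16.
n = 8, so closeness = 7/16.

7/16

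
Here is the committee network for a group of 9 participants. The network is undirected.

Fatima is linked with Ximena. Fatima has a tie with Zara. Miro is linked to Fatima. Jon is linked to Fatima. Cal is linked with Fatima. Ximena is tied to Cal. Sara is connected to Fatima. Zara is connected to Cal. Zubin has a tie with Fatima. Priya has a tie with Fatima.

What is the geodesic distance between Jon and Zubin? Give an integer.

2

One shortest route is Jon – Fatima – Zubin, which uses 2 edges, and Jon and Zubin are not directly tied, so nothing shorter exists. So d(Jon,Zubin) = 2.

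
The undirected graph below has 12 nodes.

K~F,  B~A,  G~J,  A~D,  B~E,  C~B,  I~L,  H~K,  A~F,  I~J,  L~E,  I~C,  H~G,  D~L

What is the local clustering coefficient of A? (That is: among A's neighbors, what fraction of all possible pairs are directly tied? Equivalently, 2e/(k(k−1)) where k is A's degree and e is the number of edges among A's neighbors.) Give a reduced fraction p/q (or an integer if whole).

A's neighbors: B, D, and F (k = 3).
Possible neighbor pairs: C(3,2) = 3. Edges among them: none → e = 0.
Clustering(A) = 0/3 = 0.

0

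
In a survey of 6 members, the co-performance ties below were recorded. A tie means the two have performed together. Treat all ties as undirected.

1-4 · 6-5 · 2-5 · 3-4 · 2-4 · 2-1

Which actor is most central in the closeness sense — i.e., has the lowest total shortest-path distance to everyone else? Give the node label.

Farness (sum of distances to all others) for each node — 1:9, 2:7, 3:12, 4:8, 5:9, 6:13.
The smallest farness is 7, for 2, so 2 has the highest closeness.

2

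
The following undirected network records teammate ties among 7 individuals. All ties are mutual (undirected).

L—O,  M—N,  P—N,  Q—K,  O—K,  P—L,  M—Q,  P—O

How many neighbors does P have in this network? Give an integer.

P is directly tied to L, N, and O. That is 3 neighbors, so the degree of P is 3.

3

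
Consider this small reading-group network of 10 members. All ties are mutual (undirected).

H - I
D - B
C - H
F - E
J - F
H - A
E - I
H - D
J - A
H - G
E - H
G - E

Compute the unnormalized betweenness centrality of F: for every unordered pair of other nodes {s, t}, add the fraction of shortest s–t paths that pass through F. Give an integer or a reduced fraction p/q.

2

Pairs whose geodesics pass through F — E–J: 1; G–J: 1/2; J–I: 1/2.
All other pairs contribute 0.
Summing the contributions gives betweenness(F) = 2.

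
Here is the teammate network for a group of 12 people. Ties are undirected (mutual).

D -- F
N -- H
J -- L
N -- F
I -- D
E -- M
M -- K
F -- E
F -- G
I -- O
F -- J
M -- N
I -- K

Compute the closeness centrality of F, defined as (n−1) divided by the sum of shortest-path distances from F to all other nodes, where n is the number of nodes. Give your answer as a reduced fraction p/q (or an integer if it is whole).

Distances from F: D:1, E:1, G:1, H:2, I:2, J:1, K:3, L:2, M:2, N:1, O:3. Sum = 19.
n = 12, so closeness = 11/19.

11/19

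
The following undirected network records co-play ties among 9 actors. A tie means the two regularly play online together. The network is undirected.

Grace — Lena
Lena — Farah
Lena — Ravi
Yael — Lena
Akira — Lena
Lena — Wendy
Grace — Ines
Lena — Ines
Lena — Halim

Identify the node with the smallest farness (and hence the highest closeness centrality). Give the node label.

Farness (sum of distances to all others) for each node — Akira:15, Farah:15, Grace:14, Halim:15, Ines:14, Lena:8, Ravi:15, Wendy:15, Yael:15.
The smallest farness is 8, for Lena, so Lena has the highest closeness.

Lena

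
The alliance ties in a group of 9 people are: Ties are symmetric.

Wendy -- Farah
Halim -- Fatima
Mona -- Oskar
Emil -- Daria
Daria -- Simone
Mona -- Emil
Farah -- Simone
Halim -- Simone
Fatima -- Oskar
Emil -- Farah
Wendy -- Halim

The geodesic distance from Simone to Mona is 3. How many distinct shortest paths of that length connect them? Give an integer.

2

The shortest distance is 3. The length-3 paths are: Simone–Daria–Emil–Mona; Simone–Farah–Emil–Mona.
That gives 2 distinct shortest paths.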